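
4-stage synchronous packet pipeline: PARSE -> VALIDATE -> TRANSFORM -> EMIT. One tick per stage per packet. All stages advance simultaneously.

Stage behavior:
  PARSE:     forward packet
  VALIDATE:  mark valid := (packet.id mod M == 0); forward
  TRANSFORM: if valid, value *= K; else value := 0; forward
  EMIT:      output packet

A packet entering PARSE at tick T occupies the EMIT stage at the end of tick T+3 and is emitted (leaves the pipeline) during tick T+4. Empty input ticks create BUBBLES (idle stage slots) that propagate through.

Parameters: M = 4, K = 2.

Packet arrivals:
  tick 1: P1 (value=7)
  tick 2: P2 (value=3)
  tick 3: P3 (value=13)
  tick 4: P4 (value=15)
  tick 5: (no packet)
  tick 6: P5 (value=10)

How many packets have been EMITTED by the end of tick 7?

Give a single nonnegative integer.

Answer: 3

Derivation:
Tick 1: [PARSE:P1(v=7,ok=F), VALIDATE:-, TRANSFORM:-, EMIT:-] out:-; in:P1
Tick 2: [PARSE:P2(v=3,ok=F), VALIDATE:P1(v=7,ok=F), TRANSFORM:-, EMIT:-] out:-; in:P2
Tick 3: [PARSE:P3(v=13,ok=F), VALIDATE:P2(v=3,ok=F), TRANSFORM:P1(v=0,ok=F), EMIT:-] out:-; in:P3
Tick 4: [PARSE:P4(v=15,ok=F), VALIDATE:P3(v=13,ok=F), TRANSFORM:P2(v=0,ok=F), EMIT:P1(v=0,ok=F)] out:-; in:P4
Tick 5: [PARSE:-, VALIDATE:P4(v=15,ok=T), TRANSFORM:P3(v=0,ok=F), EMIT:P2(v=0,ok=F)] out:P1(v=0); in:-
Tick 6: [PARSE:P5(v=10,ok=F), VALIDATE:-, TRANSFORM:P4(v=30,ok=T), EMIT:P3(v=0,ok=F)] out:P2(v=0); in:P5
Tick 7: [PARSE:-, VALIDATE:P5(v=10,ok=F), TRANSFORM:-, EMIT:P4(v=30,ok=T)] out:P3(v=0); in:-
Emitted by tick 7: ['P1', 'P2', 'P3']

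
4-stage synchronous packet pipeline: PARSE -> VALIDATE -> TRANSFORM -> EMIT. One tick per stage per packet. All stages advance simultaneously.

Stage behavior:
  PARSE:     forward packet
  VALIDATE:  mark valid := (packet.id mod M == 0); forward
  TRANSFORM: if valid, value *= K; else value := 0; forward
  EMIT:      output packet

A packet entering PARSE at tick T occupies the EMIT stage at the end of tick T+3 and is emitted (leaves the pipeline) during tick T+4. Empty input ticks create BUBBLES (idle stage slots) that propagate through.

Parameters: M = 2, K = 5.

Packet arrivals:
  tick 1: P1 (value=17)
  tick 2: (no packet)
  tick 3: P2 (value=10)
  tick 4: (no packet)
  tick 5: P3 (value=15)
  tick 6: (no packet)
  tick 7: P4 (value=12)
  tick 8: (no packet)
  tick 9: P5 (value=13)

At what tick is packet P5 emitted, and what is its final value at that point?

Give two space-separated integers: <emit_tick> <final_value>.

Tick 1: [PARSE:P1(v=17,ok=F), VALIDATE:-, TRANSFORM:-, EMIT:-] out:-; in:P1
Tick 2: [PARSE:-, VALIDATE:P1(v=17,ok=F), TRANSFORM:-, EMIT:-] out:-; in:-
Tick 3: [PARSE:P2(v=10,ok=F), VALIDATE:-, TRANSFORM:P1(v=0,ok=F), EMIT:-] out:-; in:P2
Tick 4: [PARSE:-, VALIDATE:P2(v=10,ok=T), TRANSFORM:-, EMIT:P1(v=0,ok=F)] out:-; in:-
Tick 5: [PARSE:P3(v=15,ok=F), VALIDATE:-, TRANSFORM:P2(v=50,ok=T), EMIT:-] out:P1(v=0); in:P3
Tick 6: [PARSE:-, VALIDATE:P3(v=15,ok=F), TRANSFORM:-, EMIT:P2(v=50,ok=T)] out:-; in:-
Tick 7: [PARSE:P4(v=12,ok=F), VALIDATE:-, TRANSFORM:P3(v=0,ok=F), EMIT:-] out:P2(v=50); in:P4
Tick 8: [PARSE:-, VALIDATE:P4(v=12,ok=T), TRANSFORM:-, EMIT:P3(v=0,ok=F)] out:-; in:-
Tick 9: [PARSE:P5(v=13,ok=F), VALIDATE:-, TRANSFORM:P4(v=60,ok=T), EMIT:-] out:P3(v=0); in:P5
Tick 10: [PARSE:-, VALIDATE:P5(v=13,ok=F), TRANSFORM:-, EMIT:P4(v=60,ok=T)] out:-; in:-
Tick 11: [PARSE:-, VALIDATE:-, TRANSFORM:P5(v=0,ok=F), EMIT:-] out:P4(v=60); in:-
Tick 12: [PARSE:-, VALIDATE:-, TRANSFORM:-, EMIT:P5(v=0,ok=F)] out:-; in:-
Tick 13: [PARSE:-, VALIDATE:-, TRANSFORM:-, EMIT:-] out:P5(v=0); in:-
P5: arrives tick 9, valid=False (id=5, id%2=1), emit tick 13, final value 0

Answer: 13 0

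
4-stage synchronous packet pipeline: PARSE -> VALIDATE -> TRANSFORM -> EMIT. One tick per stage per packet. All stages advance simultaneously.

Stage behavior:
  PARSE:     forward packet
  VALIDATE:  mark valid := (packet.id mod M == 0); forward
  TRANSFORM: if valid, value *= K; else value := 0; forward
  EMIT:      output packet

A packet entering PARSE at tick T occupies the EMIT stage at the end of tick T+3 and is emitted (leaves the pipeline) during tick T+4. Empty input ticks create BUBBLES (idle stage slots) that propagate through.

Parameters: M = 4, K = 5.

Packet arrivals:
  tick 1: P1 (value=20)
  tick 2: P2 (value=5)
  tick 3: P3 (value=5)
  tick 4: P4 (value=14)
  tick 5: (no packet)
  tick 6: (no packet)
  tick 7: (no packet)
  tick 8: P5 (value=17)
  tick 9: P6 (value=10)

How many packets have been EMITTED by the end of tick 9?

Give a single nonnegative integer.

Answer: 4

Derivation:
Tick 1: [PARSE:P1(v=20,ok=F), VALIDATE:-, TRANSFORM:-, EMIT:-] out:-; in:P1
Tick 2: [PARSE:P2(v=5,ok=F), VALIDATE:P1(v=20,ok=F), TRANSFORM:-, EMIT:-] out:-; in:P2
Tick 3: [PARSE:P3(v=5,ok=F), VALIDATE:P2(v=5,ok=F), TRANSFORM:P1(v=0,ok=F), EMIT:-] out:-; in:P3
Tick 4: [PARSE:P4(v=14,ok=F), VALIDATE:P3(v=5,ok=F), TRANSFORM:P2(v=0,ok=F), EMIT:P1(v=0,ok=F)] out:-; in:P4
Tick 5: [PARSE:-, VALIDATE:P4(v=14,ok=T), TRANSFORM:P3(v=0,ok=F), EMIT:P2(v=0,ok=F)] out:P1(v=0); in:-
Tick 6: [PARSE:-, VALIDATE:-, TRANSFORM:P4(v=70,ok=T), EMIT:P3(v=0,ok=F)] out:P2(v=0); in:-
Tick 7: [PARSE:-, VALIDATE:-, TRANSFORM:-, EMIT:P4(v=70,ok=T)] out:P3(v=0); in:-
Tick 8: [PARSE:P5(v=17,ok=F), VALIDATE:-, TRANSFORM:-, EMIT:-] out:P4(v=70); in:P5
Tick 9: [PARSE:P6(v=10,ok=F), VALIDATE:P5(v=17,ok=F), TRANSFORM:-, EMIT:-] out:-; in:P6
Emitted by tick 9: ['P1', 'P2', 'P3', 'P4']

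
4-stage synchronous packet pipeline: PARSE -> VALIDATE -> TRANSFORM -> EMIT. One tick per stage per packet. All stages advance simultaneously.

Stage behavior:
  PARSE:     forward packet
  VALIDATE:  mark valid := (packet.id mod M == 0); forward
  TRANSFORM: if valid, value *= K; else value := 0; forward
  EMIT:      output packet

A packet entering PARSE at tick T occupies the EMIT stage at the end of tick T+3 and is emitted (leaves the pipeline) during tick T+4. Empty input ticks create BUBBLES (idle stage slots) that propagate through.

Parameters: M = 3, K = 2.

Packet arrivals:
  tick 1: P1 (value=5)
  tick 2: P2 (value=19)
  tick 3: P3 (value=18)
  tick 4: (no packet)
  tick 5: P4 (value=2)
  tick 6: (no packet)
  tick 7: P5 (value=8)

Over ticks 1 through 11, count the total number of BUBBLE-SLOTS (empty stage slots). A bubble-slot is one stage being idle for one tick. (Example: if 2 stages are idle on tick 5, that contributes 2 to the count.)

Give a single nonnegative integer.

Tick 1: [PARSE:P1(v=5,ok=F), VALIDATE:-, TRANSFORM:-, EMIT:-] out:-; bubbles=3
Tick 2: [PARSE:P2(v=19,ok=F), VALIDATE:P1(v=5,ok=F), TRANSFORM:-, EMIT:-] out:-; bubbles=2
Tick 3: [PARSE:P3(v=18,ok=F), VALIDATE:P2(v=19,ok=F), TRANSFORM:P1(v=0,ok=F), EMIT:-] out:-; bubbles=1
Tick 4: [PARSE:-, VALIDATE:P3(v=18,ok=T), TRANSFORM:P2(v=0,ok=F), EMIT:P1(v=0,ok=F)] out:-; bubbles=1
Tick 5: [PARSE:P4(v=2,ok=F), VALIDATE:-, TRANSFORM:P3(v=36,ok=T), EMIT:P2(v=0,ok=F)] out:P1(v=0); bubbles=1
Tick 6: [PARSE:-, VALIDATE:P4(v=2,ok=F), TRANSFORM:-, EMIT:P3(v=36,ok=T)] out:P2(v=0); bubbles=2
Tick 7: [PARSE:P5(v=8,ok=F), VALIDATE:-, TRANSFORM:P4(v=0,ok=F), EMIT:-] out:P3(v=36); bubbles=2
Tick 8: [PARSE:-, VALIDATE:P5(v=8,ok=F), TRANSFORM:-, EMIT:P4(v=0,ok=F)] out:-; bubbles=2
Tick 9: [PARSE:-, VALIDATE:-, TRANSFORM:P5(v=0,ok=F), EMIT:-] out:P4(v=0); bubbles=3
Tick 10: [PARSE:-, VALIDATE:-, TRANSFORM:-, EMIT:P5(v=0,ok=F)] out:-; bubbles=3
Tick 11: [PARSE:-, VALIDATE:-, TRANSFORM:-, EMIT:-] out:P5(v=0); bubbles=4
Total bubble-slots: 24

Answer: 24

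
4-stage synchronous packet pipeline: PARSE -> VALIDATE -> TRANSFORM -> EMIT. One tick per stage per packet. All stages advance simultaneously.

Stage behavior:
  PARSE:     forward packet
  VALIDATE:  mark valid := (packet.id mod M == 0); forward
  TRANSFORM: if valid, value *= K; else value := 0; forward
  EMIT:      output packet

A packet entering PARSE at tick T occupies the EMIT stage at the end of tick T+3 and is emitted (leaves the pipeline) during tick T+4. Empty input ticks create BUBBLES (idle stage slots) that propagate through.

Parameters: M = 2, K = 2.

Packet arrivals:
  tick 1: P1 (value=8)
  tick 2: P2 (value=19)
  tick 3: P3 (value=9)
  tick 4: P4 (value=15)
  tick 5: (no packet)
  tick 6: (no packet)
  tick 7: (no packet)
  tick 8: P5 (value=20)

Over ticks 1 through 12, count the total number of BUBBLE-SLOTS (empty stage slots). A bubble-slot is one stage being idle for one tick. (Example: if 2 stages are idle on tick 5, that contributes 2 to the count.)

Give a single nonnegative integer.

Answer: 28

Derivation:
Tick 1: [PARSE:P1(v=8,ok=F), VALIDATE:-, TRANSFORM:-, EMIT:-] out:-; bubbles=3
Tick 2: [PARSE:P2(v=19,ok=F), VALIDATE:P1(v=8,ok=F), TRANSFORM:-, EMIT:-] out:-; bubbles=2
Tick 3: [PARSE:P3(v=9,ok=F), VALIDATE:P2(v=19,ok=T), TRANSFORM:P1(v=0,ok=F), EMIT:-] out:-; bubbles=1
Tick 4: [PARSE:P4(v=15,ok=F), VALIDATE:P3(v=9,ok=F), TRANSFORM:P2(v=38,ok=T), EMIT:P1(v=0,ok=F)] out:-; bubbles=0
Tick 5: [PARSE:-, VALIDATE:P4(v=15,ok=T), TRANSFORM:P3(v=0,ok=F), EMIT:P2(v=38,ok=T)] out:P1(v=0); bubbles=1
Tick 6: [PARSE:-, VALIDATE:-, TRANSFORM:P4(v=30,ok=T), EMIT:P3(v=0,ok=F)] out:P2(v=38); bubbles=2
Tick 7: [PARSE:-, VALIDATE:-, TRANSFORM:-, EMIT:P4(v=30,ok=T)] out:P3(v=0); bubbles=3
Tick 8: [PARSE:P5(v=20,ok=F), VALIDATE:-, TRANSFORM:-, EMIT:-] out:P4(v=30); bubbles=3
Tick 9: [PARSE:-, VALIDATE:P5(v=20,ok=F), TRANSFORM:-, EMIT:-] out:-; bubbles=3
Tick 10: [PARSE:-, VALIDATE:-, TRANSFORM:P5(v=0,ok=F), EMIT:-] out:-; bubbles=3
Tick 11: [PARSE:-, VALIDATE:-, TRANSFORM:-, EMIT:P5(v=0,ok=F)] out:-; bubbles=3
Tick 12: [PARSE:-, VALIDATE:-, TRANSFORM:-, EMIT:-] out:P5(v=0); bubbles=4
Total bubble-slots: 28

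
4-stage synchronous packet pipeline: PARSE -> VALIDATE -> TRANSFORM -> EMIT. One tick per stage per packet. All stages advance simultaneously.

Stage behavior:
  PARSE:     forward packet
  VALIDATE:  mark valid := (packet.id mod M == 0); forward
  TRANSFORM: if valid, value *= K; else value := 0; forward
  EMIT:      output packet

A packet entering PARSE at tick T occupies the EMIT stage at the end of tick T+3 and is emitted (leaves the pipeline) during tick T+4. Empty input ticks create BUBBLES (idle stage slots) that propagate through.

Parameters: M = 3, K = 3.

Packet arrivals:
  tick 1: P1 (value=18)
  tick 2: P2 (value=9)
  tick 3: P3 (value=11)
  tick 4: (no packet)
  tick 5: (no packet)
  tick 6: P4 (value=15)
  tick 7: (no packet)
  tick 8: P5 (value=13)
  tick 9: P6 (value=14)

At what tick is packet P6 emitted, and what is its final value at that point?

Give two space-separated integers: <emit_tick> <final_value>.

Answer: 13 42

Derivation:
Tick 1: [PARSE:P1(v=18,ok=F), VALIDATE:-, TRANSFORM:-, EMIT:-] out:-; in:P1
Tick 2: [PARSE:P2(v=9,ok=F), VALIDATE:P1(v=18,ok=F), TRANSFORM:-, EMIT:-] out:-; in:P2
Tick 3: [PARSE:P3(v=11,ok=F), VALIDATE:P2(v=9,ok=F), TRANSFORM:P1(v=0,ok=F), EMIT:-] out:-; in:P3
Tick 4: [PARSE:-, VALIDATE:P3(v=11,ok=T), TRANSFORM:P2(v=0,ok=F), EMIT:P1(v=0,ok=F)] out:-; in:-
Tick 5: [PARSE:-, VALIDATE:-, TRANSFORM:P3(v=33,ok=T), EMIT:P2(v=0,ok=F)] out:P1(v=0); in:-
Tick 6: [PARSE:P4(v=15,ok=F), VALIDATE:-, TRANSFORM:-, EMIT:P3(v=33,ok=T)] out:P2(v=0); in:P4
Tick 7: [PARSE:-, VALIDATE:P4(v=15,ok=F), TRANSFORM:-, EMIT:-] out:P3(v=33); in:-
Tick 8: [PARSE:P5(v=13,ok=F), VALIDATE:-, TRANSFORM:P4(v=0,ok=F), EMIT:-] out:-; in:P5
Tick 9: [PARSE:P6(v=14,ok=F), VALIDATE:P5(v=13,ok=F), TRANSFORM:-, EMIT:P4(v=0,ok=F)] out:-; in:P6
Tick 10: [PARSE:-, VALIDATE:P6(v=14,ok=T), TRANSFORM:P5(v=0,ok=F), EMIT:-] out:P4(v=0); in:-
Tick 11: [PARSE:-, VALIDATE:-, TRANSFORM:P6(v=42,ok=T), EMIT:P5(v=0,ok=F)] out:-; in:-
Tick 12: [PARSE:-, VALIDATE:-, TRANSFORM:-, EMIT:P6(v=42,ok=T)] out:P5(v=0); in:-
Tick 13: [PARSE:-, VALIDATE:-, TRANSFORM:-, EMIT:-] out:P6(v=42); in:-
P6: arrives tick 9, valid=True (id=6, id%3=0), emit tick 13, final value 42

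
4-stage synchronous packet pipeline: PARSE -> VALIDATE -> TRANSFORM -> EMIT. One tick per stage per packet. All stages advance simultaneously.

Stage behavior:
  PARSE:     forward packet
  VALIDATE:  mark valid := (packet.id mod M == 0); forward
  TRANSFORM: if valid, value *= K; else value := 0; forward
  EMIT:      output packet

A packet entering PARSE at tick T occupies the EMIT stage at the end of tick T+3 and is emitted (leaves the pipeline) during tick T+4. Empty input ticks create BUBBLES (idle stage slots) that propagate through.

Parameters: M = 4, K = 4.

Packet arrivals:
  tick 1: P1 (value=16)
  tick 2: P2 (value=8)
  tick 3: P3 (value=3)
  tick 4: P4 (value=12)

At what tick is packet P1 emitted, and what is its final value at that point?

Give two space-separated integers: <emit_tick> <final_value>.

Answer: 5 0

Derivation:
Tick 1: [PARSE:P1(v=16,ok=F), VALIDATE:-, TRANSFORM:-, EMIT:-] out:-; in:P1
Tick 2: [PARSE:P2(v=8,ok=F), VALIDATE:P1(v=16,ok=F), TRANSFORM:-, EMIT:-] out:-; in:P2
Tick 3: [PARSE:P3(v=3,ok=F), VALIDATE:P2(v=8,ok=F), TRANSFORM:P1(v=0,ok=F), EMIT:-] out:-; in:P3
Tick 4: [PARSE:P4(v=12,ok=F), VALIDATE:P3(v=3,ok=F), TRANSFORM:P2(v=0,ok=F), EMIT:P1(v=0,ok=F)] out:-; in:P4
Tick 5: [PARSE:-, VALIDATE:P4(v=12,ok=T), TRANSFORM:P3(v=0,ok=F), EMIT:P2(v=0,ok=F)] out:P1(v=0); in:-
Tick 6: [PARSE:-, VALIDATE:-, TRANSFORM:P4(v=48,ok=T), EMIT:P3(v=0,ok=F)] out:P2(v=0); in:-
Tick 7: [PARSE:-, VALIDATE:-, TRANSFORM:-, EMIT:P4(v=48,ok=T)] out:P3(v=0); in:-
Tick 8: [PARSE:-, VALIDATE:-, TRANSFORM:-, EMIT:-] out:P4(v=48); in:-
P1: arrives tick 1, valid=False (id=1, id%4=1), emit tick 5, final value 0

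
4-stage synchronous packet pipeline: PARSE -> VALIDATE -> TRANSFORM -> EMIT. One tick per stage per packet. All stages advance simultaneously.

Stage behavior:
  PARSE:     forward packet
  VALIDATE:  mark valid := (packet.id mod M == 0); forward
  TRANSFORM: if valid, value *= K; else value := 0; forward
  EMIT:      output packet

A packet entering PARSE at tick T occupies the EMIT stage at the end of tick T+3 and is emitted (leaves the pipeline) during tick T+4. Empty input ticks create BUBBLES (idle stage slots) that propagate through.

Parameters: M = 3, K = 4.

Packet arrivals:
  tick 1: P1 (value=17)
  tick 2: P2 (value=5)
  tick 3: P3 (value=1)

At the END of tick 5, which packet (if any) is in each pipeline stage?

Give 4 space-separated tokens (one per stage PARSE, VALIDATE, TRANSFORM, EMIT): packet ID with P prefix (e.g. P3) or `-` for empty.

Answer: - - P3 P2

Derivation:
Tick 1: [PARSE:P1(v=17,ok=F), VALIDATE:-, TRANSFORM:-, EMIT:-] out:-; in:P1
Tick 2: [PARSE:P2(v=5,ok=F), VALIDATE:P1(v=17,ok=F), TRANSFORM:-, EMIT:-] out:-; in:P2
Tick 3: [PARSE:P3(v=1,ok=F), VALIDATE:P2(v=5,ok=F), TRANSFORM:P1(v=0,ok=F), EMIT:-] out:-; in:P3
Tick 4: [PARSE:-, VALIDATE:P3(v=1,ok=T), TRANSFORM:P2(v=0,ok=F), EMIT:P1(v=0,ok=F)] out:-; in:-
Tick 5: [PARSE:-, VALIDATE:-, TRANSFORM:P3(v=4,ok=T), EMIT:P2(v=0,ok=F)] out:P1(v=0); in:-
At end of tick 5: ['-', '-', 'P3', 'P2']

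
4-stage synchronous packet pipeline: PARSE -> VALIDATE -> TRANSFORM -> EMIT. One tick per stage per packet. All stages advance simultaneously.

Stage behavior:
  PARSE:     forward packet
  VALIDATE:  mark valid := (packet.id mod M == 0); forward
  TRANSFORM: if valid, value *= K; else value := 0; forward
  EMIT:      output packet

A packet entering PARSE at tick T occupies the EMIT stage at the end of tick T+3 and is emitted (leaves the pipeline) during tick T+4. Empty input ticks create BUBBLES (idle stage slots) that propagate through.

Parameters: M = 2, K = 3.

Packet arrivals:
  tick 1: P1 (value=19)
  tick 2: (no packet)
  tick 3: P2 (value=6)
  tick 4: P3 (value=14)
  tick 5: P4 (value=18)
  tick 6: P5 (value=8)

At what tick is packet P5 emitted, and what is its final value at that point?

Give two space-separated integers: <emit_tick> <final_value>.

Answer: 10 0

Derivation:
Tick 1: [PARSE:P1(v=19,ok=F), VALIDATE:-, TRANSFORM:-, EMIT:-] out:-; in:P1
Tick 2: [PARSE:-, VALIDATE:P1(v=19,ok=F), TRANSFORM:-, EMIT:-] out:-; in:-
Tick 3: [PARSE:P2(v=6,ok=F), VALIDATE:-, TRANSFORM:P1(v=0,ok=F), EMIT:-] out:-; in:P2
Tick 4: [PARSE:P3(v=14,ok=F), VALIDATE:P2(v=6,ok=T), TRANSFORM:-, EMIT:P1(v=0,ok=F)] out:-; in:P3
Tick 5: [PARSE:P4(v=18,ok=F), VALIDATE:P3(v=14,ok=F), TRANSFORM:P2(v=18,ok=T), EMIT:-] out:P1(v=0); in:P4
Tick 6: [PARSE:P5(v=8,ok=F), VALIDATE:P4(v=18,ok=T), TRANSFORM:P3(v=0,ok=F), EMIT:P2(v=18,ok=T)] out:-; in:P5
Tick 7: [PARSE:-, VALIDATE:P5(v=8,ok=F), TRANSFORM:P4(v=54,ok=T), EMIT:P3(v=0,ok=F)] out:P2(v=18); in:-
Tick 8: [PARSE:-, VALIDATE:-, TRANSFORM:P5(v=0,ok=F), EMIT:P4(v=54,ok=T)] out:P3(v=0); in:-
Tick 9: [PARSE:-, VALIDATE:-, TRANSFORM:-, EMIT:P5(v=0,ok=F)] out:P4(v=54); in:-
Tick 10: [PARSE:-, VALIDATE:-, TRANSFORM:-, EMIT:-] out:P5(v=0); in:-
P5: arrives tick 6, valid=False (id=5, id%2=1), emit tick 10, final value 0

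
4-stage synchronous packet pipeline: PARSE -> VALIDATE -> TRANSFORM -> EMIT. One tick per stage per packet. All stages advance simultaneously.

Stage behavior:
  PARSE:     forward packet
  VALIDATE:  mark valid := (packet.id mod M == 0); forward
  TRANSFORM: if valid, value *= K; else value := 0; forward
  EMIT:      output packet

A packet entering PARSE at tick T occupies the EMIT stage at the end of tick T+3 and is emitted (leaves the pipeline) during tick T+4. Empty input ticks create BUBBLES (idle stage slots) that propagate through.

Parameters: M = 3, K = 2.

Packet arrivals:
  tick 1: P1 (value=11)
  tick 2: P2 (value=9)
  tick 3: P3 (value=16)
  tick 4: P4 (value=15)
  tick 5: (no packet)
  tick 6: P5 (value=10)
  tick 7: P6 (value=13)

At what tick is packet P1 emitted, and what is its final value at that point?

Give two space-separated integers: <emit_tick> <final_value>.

Answer: 5 0

Derivation:
Tick 1: [PARSE:P1(v=11,ok=F), VALIDATE:-, TRANSFORM:-, EMIT:-] out:-; in:P1
Tick 2: [PARSE:P2(v=9,ok=F), VALIDATE:P1(v=11,ok=F), TRANSFORM:-, EMIT:-] out:-; in:P2
Tick 3: [PARSE:P3(v=16,ok=F), VALIDATE:P2(v=9,ok=F), TRANSFORM:P1(v=0,ok=F), EMIT:-] out:-; in:P3
Tick 4: [PARSE:P4(v=15,ok=F), VALIDATE:P3(v=16,ok=T), TRANSFORM:P2(v=0,ok=F), EMIT:P1(v=0,ok=F)] out:-; in:P4
Tick 5: [PARSE:-, VALIDATE:P4(v=15,ok=F), TRANSFORM:P3(v=32,ok=T), EMIT:P2(v=0,ok=F)] out:P1(v=0); in:-
Tick 6: [PARSE:P5(v=10,ok=F), VALIDATE:-, TRANSFORM:P4(v=0,ok=F), EMIT:P3(v=32,ok=T)] out:P2(v=0); in:P5
Tick 7: [PARSE:P6(v=13,ok=F), VALIDATE:P5(v=10,ok=F), TRANSFORM:-, EMIT:P4(v=0,ok=F)] out:P3(v=32); in:P6
Tick 8: [PARSE:-, VALIDATE:P6(v=13,ok=T), TRANSFORM:P5(v=0,ok=F), EMIT:-] out:P4(v=0); in:-
Tick 9: [PARSE:-, VALIDATE:-, TRANSFORM:P6(v=26,ok=T), EMIT:P5(v=0,ok=F)] out:-; in:-
Tick 10: [PARSE:-, VALIDATE:-, TRANSFORM:-, EMIT:P6(v=26,ok=T)] out:P5(v=0); in:-
Tick 11: [PARSE:-, VALIDATE:-, TRANSFORM:-, EMIT:-] out:P6(v=26); in:-
P1: arrives tick 1, valid=False (id=1, id%3=1), emit tick 5, final value 0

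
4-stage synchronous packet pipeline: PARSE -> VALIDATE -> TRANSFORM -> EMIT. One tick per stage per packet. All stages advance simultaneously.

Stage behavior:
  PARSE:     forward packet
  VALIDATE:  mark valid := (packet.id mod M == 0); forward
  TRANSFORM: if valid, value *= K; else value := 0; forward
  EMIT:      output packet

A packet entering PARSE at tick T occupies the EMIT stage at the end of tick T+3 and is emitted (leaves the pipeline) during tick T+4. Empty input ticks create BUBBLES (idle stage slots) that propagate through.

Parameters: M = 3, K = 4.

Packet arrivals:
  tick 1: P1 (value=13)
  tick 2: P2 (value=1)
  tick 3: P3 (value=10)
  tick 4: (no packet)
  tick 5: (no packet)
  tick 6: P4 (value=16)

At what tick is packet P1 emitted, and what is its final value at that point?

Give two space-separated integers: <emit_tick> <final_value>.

Tick 1: [PARSE:P1(v=13,ok=F), VALIDATE:-, TRANSFORM:-, EMIT:-] out:-; in:P1
Tick 2: [PARSE:P2(v=1,ok=F), VALIDATE:P1(v=13,ok=F), TRANSFORM:-, EMIT:-] out:-; in:P2
Tick 3: [PARSE:P3(v=10,ok=F), VALIDATE:P2(v=1,ok=F), TRANSFORM:P1(v=0,ok=F), EMIT:-] out:-; in:P3
Tick 4: [PARSE:-, VALIDATE:P3(v=10,ok=T), TRANSFORM:P2(v=0,ok=F), EMIT:P1(v=0,ok=F)] out:-; in:-
Tick 5: [PARSE:-, VALIDATE:-, TRANSFORM:P3(v=40,ok=T), EMIT:P2(v=0,ok=F)] out:P1(v=0); in:-
Tick 6: [PARSE:P4(v=16,ok=F), VALIDATE:-, TRANSFORM:-, EMIT:P3(v=40,ok=T)] out:P2(v=0); in:P4
Tick 7: [PARSE:-, VALIDATE:P4(v=16,ok=F), TRANSFORM:-, EMIT:-] out:P3(v=40); in:-
Tick 8: [PARSE:-, VALIDATE:-, TRANSFORM:P4(v=0,ok=F), EMIT:-] out:-; in:-
Tick 9: [PARSE:-, VALIDATE:-, TRANSFORM:-, EMIT:P4(v=0,ok=F)] out:-; in:-
Tick 10: [PARSE:-, VALIDATE:-, TRANSFORM:-, EMIT:-] out:P4(v=0); in:-
P1: arrives tick 1, valid=False (id=1, id%3=1), emit tick 5, final value 0

Answer: 5 0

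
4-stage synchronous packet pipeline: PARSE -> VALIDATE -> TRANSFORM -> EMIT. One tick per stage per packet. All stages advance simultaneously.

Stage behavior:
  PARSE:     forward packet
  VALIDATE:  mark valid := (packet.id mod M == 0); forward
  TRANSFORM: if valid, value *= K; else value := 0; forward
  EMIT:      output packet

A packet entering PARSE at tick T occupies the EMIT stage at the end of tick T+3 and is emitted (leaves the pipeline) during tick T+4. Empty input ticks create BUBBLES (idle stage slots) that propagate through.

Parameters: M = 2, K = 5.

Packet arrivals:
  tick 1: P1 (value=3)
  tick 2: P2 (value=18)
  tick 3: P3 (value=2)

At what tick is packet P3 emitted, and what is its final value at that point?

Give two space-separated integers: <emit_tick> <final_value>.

Tick 1: [PARSE:P1(v=3,ok=F), VALIDATE:-, TRANSFORM:-, EMIT:-] out:-; in:P1
Tick 2: [PARSE:P2(v=18,ok=F), VALIDATE:P1(v=3,ok=F), TRANSFORM:-, EMIT:-] out:-; in:P2
Tick 3: [PARSE:P3(v=2,ok=F), VALIDATE:P2(v=18,ok=T), TRANSFORM:P1(v=0,ok=F), EMIT:-] out:-; in:P3
Tick 4: [PARSE:-, VALIDATE:P3(v=2,ok=F), TRANSFORM:P2(v=90,ok=T), EMIT:P1(v=0,ok=F)] out:-; in:-
Tick 5: [PARSE:-, VALIDATE:-, TRANSFORM:P3(v=0,ok=F), EMIT:P2(v=90,ok=T)] out:P1(v=0); in:-
Tick 6: [PARSE:-, VALIDATE:-, TRANSFORM:-, EMIT:P3(v=0,ok=F)] out:P2(v=90); in:-
Tick 7: [PARSE:-, VALIDATE:-, TRANSFORM:-, EMIT:-] out:P3(v=0); in:-
P3: arrives tick 3, valid=False (id=3, id%2=1), emit tick 7, final value 0

Answer: 7 0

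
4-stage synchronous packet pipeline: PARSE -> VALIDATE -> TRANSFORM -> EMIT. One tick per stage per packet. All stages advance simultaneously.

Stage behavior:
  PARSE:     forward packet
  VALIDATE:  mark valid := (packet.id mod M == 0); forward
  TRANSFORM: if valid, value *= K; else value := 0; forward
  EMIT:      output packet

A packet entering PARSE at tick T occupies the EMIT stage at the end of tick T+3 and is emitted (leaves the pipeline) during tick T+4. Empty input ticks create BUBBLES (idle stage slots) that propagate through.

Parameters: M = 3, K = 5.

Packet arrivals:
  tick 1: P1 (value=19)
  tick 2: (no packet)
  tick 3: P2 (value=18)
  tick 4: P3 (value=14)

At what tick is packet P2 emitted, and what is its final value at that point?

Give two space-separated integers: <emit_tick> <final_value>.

Answer: 7 0

Derivation:
Tick 1: [PARSE:P1(v=19,ok=F), VALIDATE:-, TRANSFORM:-, EMIT:-] out:-; in:P1
Tick 2: [PARSE:-, VALIDATE:P1(v=19,ok=F), TRANSFORM:-, EMIT:-] out:-; in:-
Tick 3: [PARSE:P2(v=18,ok=F), VALIDATE:-, TRANSFORM:P1(v=0,ok=F), EMIT:-] out:-; in:P2
Tick 4: [PARSE:P3(v=14,ok=F), VALIDATE:P2(v=18,ok=F), TRANSFORM:-, EMIT:P1(v=0,ok=F)] out:-; in:P3
Tick 5: [PARSE:-, VALIDATE:P3(v=14,ok=T), TRANSFORM:P2(v=0,ok=F), EMIT:-] out:P1(v=0); in:-
Tick 6: [PARSE:-, VALIDATE:-, TRANSFORM:P3(v=70,ok=T), EMIT:P2(v=0,ok=F)] out:-; in:-
Tick 7: [PARSE:-, VALIDATE:-, TRANSFORM:-, EMIT:P3(v=70,ok=T)] out:P2(v=0); in:-
Tick 8: [PARSE:-, VALIDATE:-, TRANSFORM:-, EMIT:-] out:P3(v=70); in:-
P2: arrives tick 3, valid=False (id=2, id%3=2), emit tick 7, final value 0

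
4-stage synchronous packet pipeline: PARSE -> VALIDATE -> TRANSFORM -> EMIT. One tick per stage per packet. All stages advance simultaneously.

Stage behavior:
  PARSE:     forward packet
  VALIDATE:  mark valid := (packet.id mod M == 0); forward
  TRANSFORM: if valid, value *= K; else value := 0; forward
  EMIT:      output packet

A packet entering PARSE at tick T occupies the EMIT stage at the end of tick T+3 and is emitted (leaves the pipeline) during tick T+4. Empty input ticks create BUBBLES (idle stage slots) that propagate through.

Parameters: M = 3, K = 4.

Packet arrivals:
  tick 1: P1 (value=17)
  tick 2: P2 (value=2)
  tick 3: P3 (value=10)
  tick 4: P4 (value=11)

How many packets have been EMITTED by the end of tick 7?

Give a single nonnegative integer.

Answer: 3

Derivation:
Tick 1: [PARSE:P1(v=17,ok=F), VALIDATE:-, TRANSFORM:-, EMIT:-] out:-; in:P1
Tick 2: [PARSE:P2(v=2,ok=F), VALIDATE:P1(v=17,ok=F), TRANSFORM:-, EMIT:-] out:-; in:P2
Tick 3: [PARSE:P3(v=10,ok=F), VALIDATE:P2(v=2,ok=F), TRANSFORM:P1(v=0,ok=F), EMIT:-] out:-; in:P3
Tick 4: [PARSE:P4(v=11,ok=F), VALIDATE:P3(v=10,ok=T), TRANSFORM:P2(v=0,ok=F), EMIT:P1(v=0,ok=F)] out:-; in:P4
Tick 5: [PARSE:-, VALIDATE:P4(v=11,ok=F), TRANSFORM:P3(v=40,ok=T), EMIT:P2(v=0,ok=F)] out:P1(v=0); in:-
Tick 6: [PARSE:-, VALIDATE:-, TRANSFORM:P4(v=0,ok=F), EMIT:P3(v=40,ok=T)] out:P2(v=0); in:-
Tick 7: [PARSE:-, VALIDATE:-, TRANSFORM:-, EMIT:P4(v=0,ok=F)] out:P3(v=40); in:-
Emitted by tick 7: ['P1', 'P2', 'P3']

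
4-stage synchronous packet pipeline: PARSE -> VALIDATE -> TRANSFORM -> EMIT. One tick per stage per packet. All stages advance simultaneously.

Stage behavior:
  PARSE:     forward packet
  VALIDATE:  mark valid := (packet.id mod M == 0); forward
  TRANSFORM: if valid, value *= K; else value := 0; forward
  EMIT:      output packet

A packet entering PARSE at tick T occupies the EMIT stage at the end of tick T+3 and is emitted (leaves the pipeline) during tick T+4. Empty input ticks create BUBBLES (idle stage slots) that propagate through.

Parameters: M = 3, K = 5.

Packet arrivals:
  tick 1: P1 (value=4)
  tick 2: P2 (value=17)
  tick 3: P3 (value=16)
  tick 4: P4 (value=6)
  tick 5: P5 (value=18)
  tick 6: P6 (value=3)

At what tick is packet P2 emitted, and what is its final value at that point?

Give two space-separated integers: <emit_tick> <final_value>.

Answer: 6 0

Derivation:
Tick 1: [PARSE:P1(v=4,ok=F), VALIDATE:-, TRANSFORM:-, EMIT:-] out:-; in:P1
Tick 2: [PARSE:P2(v=17,ok=F), VALIDATE:P1(v=4,ok=F), TRANSFORM:-, EMIT:-] out:-; in:P2
Tick 3: [PARSE:P3(v=16,ok=F), VALIDATE:P2(v=17,ok=F), TRANSFORM:P1(v=0,ok=F), EMIT:-] out:-; in:P3
Tick 4: [PARSE:P4(v=6,ok=F), VALIDATE:P3(v=16,ok=T), TRANSFORM:P2(v=0,ok=F), EMIT:P1(v=0,ok=F)] out:-; in:P4
Tick 5: [PARSE:P5(v=18,ok=F), VALIDATE:P4(v=6,ok=F), TRANSFORM:P3(v=80,ok=T), EMIT:P2(v=0,ok=F)] out:P1(v=0); in:P5
Tick 6: [PARSE:P6(v=3,ok=F), VALIDATE:P5(v=18,ok=F), TRANSFORM:P4(v=0,ok=F), EMIT:P3(v=80,ok=T)] out:P2(v=0); in:P6
Tick 7: [PARSE:-, VALIDATE:P6(v=3,ok=T), TRANSFORM:P5(v=0,ok=F), EMIT:P4(v=0,ok=F)] out:P3(v=80); in:-
Tick 8: [PARSE:-, VALIDATE:-, TRANSFORM:P6(v=15,ok=T), EMIT:P5(v=0,ok=F)] out:P4(v=0); in:-
Tick 9: [PARSE:-, VALIDATE:-, TRANSFORM:-, EMIT:P6(v=15,ok=T)] out:P5(v=0); in:-
Tick 10: [PARSE:-, VALIDATE:-, TRANSFORM:-, EMIT:-] out:P6(v=15); in:-
P2: arrives tick 2, valid=False (id=2, id%3=2), emit tick 6, final value 0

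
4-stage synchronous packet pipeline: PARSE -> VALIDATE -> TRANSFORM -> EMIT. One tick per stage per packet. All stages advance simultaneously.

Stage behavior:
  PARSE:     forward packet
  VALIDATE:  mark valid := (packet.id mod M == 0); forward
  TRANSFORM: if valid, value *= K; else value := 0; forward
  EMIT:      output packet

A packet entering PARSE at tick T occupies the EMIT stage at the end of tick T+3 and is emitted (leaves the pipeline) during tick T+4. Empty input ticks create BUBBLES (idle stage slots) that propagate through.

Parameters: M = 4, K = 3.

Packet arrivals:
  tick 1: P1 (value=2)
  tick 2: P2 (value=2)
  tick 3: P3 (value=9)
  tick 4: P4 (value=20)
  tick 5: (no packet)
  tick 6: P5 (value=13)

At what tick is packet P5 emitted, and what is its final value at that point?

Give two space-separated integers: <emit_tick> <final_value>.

Tick 1: [PARSE:P1(v=2,ok=F), VALIDATE:-, TRANSFORM:-, EMIT:-] out:-; in:P1
Tick 2: [PARSE:P2(v=2,ok=F), VALIDATE:P1(v=2,ok=F), TRANSFORM:-, EMIT:-] out:-; in:P2
Tick 3: [PARSE:P3(v=9,ok=F), VALIDATE:P2(v=2,ok=F), TRANSFORM:P1(v=0,ok=F), EMIT:-] out:-; in:P3
Tick 4: [PARSE:P4(v=20,ok=F), VALIDATE:P3(v=9,ok=F), TRANSFORM:P2(v=0,ok=F), EMIT:P1(v=0,ok=F)] out:-; in:P4
Tick 5: [PARSE:-, VALIDATE:P4(v=20,ok=T), TRANSFORM:P3(v=0,ok=F), EMIT:P2(v=0,ok=F)] out:P1(v=0); in:-
Tick 6: [PARSE:P5(v=13,ok=F), VALIDATE:-, TRANSFORM:P4(v=60,ok=T), EMIT:P3(v=0,ok=F)] out:P2(v=0); in:P5
Tick 7: [PARSE:-, VALIDATE:P5(v=13,ok=F), TRANSFORM:-, EMIT:P4(v=60,ok=T)] out:P3(v=0); in:-
Tick 8: [PARSE:-, VALIDATE:-, TRANSFORM:P5(v=0,ok=F), EMIT:-] out:P4(v=60); in:-
Tick 9: [PARSE:-, VALIDATE:-, TRANSFORM:-, EMIT:P5(v=0,ok=F)] out:-; in:-
Tick 10: [PARSE:-, VALIDATE:-, TRANSFORM:-, EMIT:-] out:P5(v=0); in:-
P5: arrives tick 6, valid=False (id=5, id%4=1), emit tick 10, final value 0

Answer: 10 0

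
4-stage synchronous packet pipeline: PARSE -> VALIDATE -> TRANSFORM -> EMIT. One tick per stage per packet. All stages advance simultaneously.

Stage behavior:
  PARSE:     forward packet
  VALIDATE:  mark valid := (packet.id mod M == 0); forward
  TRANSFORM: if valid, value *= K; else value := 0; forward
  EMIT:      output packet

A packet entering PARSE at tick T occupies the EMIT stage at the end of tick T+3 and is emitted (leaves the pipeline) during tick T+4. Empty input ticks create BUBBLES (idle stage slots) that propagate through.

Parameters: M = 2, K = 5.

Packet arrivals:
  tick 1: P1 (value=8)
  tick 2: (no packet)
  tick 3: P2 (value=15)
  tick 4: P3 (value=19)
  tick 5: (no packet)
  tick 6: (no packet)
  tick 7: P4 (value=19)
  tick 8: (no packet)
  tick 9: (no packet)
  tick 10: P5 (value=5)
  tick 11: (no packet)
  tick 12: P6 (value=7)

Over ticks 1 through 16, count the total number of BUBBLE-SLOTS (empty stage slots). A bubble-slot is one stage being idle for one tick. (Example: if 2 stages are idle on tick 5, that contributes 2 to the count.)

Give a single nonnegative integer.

Answer: 40

Derivation:
Tick 1: [PARSE:P1(v=8,ok=F), VALIDATE:-, TRANSFORM:-, EMIT:-] out:-; bubbles=3
Tick 2: [PARSE:-, VALIDATE:P1(v=8,ok=F), TRANSFORM:-, EMIT:-] out:-; bubbles=3
Tick 3: [PARSE:P2(v=15,ok=F), VALIDATE:-, TRANSFORM:P1(v=0,ok=F), EMIT:-] out:-; bubbles=2
Tick 4: [PARSE:P3(v=19,ok=F), VALIDATE:P2(v=15,ok=T), TRANSFORM:-, EMIT:P1(v=0,ok=F)] out:-; bubbles=1
Tick 5: [PARSE:-, VALIDATE:P3(v=19,ok=F), TRANSFORM:P2(v=75,ok=T), EMIT:-] out:P1(v=0); bubbles=2
Tick 6: [PARSE:-, VALIDATE:-, TRANSFORM:P3(v=0,ok=F), EMIT:P2(v=75,ok=T)] out:-; bubbles=2
Tick 7: [PARSE:P4(v=19,ok=F), VALIDATE:-, TRANSFORM:-, EMIT:P3(v=0,ok=F)] out:P2(v=75); bubbles=2
Tick 8: [PARSE:-, VALIDATE:P4(v=19,ok=T), TRANSFORM:-, EMIT:-] out:P3(v=0); bubbles=3
Tick 9: [PARSE:-, VALIDATE:-, TRANSFORM:P4(v=95,ok=T), EMIT:-] out:-; bubbles=3
Tick 10: [PARSE:P5(v=5,ok=F), VALIDATE:-, TRANSFORM:-, EMIT:P4(v=95,ok=T)] out:-; bubbles=2
Tick 11: [PARSE:-, VALIDATE:P5(v=5,ok=F), TRANSFORM:-, EMIT:-] out:P4(v=95); bubbles=3
Tick 12: [PARSE:P6(v=7,ok=F), VALIDATE:-, TRANSFORM:P5(v=0,ok=F), EMIT:-] out:-; bubbles=2
Tick 13: [PARSE:-, VALIDATE:P6(v=7,ok=T), TRANSFORM:-, EMIT:P5(v=0,ok=F)] out:-; bubbles=2
Tick 14: [PARSE:-, VALIDATE:-, TRANSFORM:P6(v=35,ok=T), EMIT:-] out:P5(v=0); bubbles=3
Tick 15: [PARSE:-, VALIDATE:-, TRANSFORM:-, EMIT:P6(v=35,ok=T)] out:-; bubbles=3
Tick 16: [PARSE:-, VALIDATE:-, TRANSFORM:-, EMIT:-] out:P6(v=35); bubbles=4
Total bubble-slots: 40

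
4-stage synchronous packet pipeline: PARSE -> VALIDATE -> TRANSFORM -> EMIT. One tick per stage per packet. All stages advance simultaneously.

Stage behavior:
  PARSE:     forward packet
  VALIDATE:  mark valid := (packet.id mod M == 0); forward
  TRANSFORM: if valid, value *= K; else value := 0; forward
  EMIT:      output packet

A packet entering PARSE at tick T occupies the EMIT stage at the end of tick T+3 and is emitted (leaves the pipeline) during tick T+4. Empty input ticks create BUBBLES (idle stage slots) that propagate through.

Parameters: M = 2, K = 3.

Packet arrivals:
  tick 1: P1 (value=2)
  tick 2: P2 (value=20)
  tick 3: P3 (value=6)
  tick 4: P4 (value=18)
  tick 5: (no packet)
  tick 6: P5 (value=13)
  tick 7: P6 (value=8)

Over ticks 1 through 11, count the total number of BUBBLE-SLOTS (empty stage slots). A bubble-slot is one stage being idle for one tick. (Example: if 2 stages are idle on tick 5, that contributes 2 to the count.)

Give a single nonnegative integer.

Tick 1: [PARSE:P1(v=2,ok=F), VALIDATE:-, TRANSFORM:-, EMIT:-] out:-; bubbles=3
Tick 2: [PARSE:P2(v=20,ok=F), VALIDATE:P1(v=2,ok=F), TRANSFORM:-, EMIT:-] out:-; bubbles=2
Tick 3: [PARSE:P3(v=6,ok=F), VALIDATE:P2(v=20,ok=T), TRANSFORM:P1(v=0,ok=F), EMIT:-] out:-; bubbles=1
Tick 4: [PARSE:P4(v=18,ok=F), VALIDATE:P3(v=6,ok=F), TRANSFORM:P2(v=60,ok=T), EMIT:P1(v=0,ok=F)] out:-; bubbles=0
Tick 5: [PARSE:-, VALIDATE:P4(v=18,ok=T), TRANSFORM:P3(v=0,ok=F), EMIT:P2(v=60,ok=T)] out:P1(v=0); bubbles=1
Tick 6: [PARSE:P5(v=13,ok=F), VALIDATE:-, TRANSFORM:P4(v=54,ok=T), EMIT:P3(v=0,ok=F)] out:P2(v=60); bubbles=1
Tick 7: [PARSE:P6(v=8,ok=F), VALIDATE:P5(v=13,ok=F), TRANSFORM:-, EMIT:P4(v=54,ok=T)] out:P3(v=0); bubbles=1
Tick 8: [PARSE:-, VALIDATE:P6(v=8,ok=T), TRANSFORM:P5(v=0,ok=F), EMIT:-] out:P4(v=54); bubbles=2
Tick 9: [PARSE:-, VALIDATE:-, TRANSFORM:P6(v=24,ok=T), EMIT:P5(v=0,ok=F)] out:-; bubbles=2
Tick 10: [PARSE:-, VALIDATE:-, TRANSFORM:-, EMIT:P6(v=24,ok=T)] out:P5(v=0); bubbles=3
Tick 11: [PARSE:-, VALIDATE:-, TRANSFORM:-, EMIT:-] out:P6(v=24); bubbles=4
Total bubble-slots: 20

Answer: 20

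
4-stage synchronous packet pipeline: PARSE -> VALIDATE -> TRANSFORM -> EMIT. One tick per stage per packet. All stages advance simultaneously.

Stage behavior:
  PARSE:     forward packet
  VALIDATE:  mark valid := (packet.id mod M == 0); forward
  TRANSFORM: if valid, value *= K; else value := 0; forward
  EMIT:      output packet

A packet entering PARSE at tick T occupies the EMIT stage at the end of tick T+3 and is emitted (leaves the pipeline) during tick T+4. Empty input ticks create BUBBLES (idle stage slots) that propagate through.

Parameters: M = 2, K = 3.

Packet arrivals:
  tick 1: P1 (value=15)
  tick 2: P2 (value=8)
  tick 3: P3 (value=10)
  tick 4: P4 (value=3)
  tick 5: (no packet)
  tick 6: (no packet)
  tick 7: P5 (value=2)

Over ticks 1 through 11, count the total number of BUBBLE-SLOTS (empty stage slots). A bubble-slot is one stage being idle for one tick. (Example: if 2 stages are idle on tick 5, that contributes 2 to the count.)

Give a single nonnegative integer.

Tick 1: [PARSE:P1(v=15,ok=F), VALIDATE:-, TRANSFORM:-, EMIT:-] out:-; bubbles=3
Tick 2: [PARSE:P2(v=8,ok=F), VALIDATE:P1(v=15,ok=F), TRANSFORM:-, EMIT:-] out:-; bubbles=2
Tick 3: [PARSE:P3(v=10,ok=F), VALIDATE:P2(v=8,ok=T), TRANSFORM:P1(v=0,ok=F), EMIT:-] out:-; bubbles=1
Tick 4: [PARSE:P4(v=3,ok=F), VALIDATE:P3(v=10,ok=F), TRANSFORM:P2(v=24,ok=T), EMIT:P1(v=0,ok=F)] out:-; bubbles=0
Tick 5: [PARSE:-, VALIDATE:P4(v=3,ok=T), TRANSFORM:P3(v=0,ok=F), EMIT:P2(v=24,ok=T)] out:P1(v=0); bubbles=1
Tick 6: [PARSE:-, VALIDATE:-, TRANSFORM:P4(v=9,ok=T), EMIT:P3(v=0,ok=F)] out:P2(v=24); bubbles=2
Tick 7: [PARSE:P5(v=2,ok=F), VALIDATE:-, TRANSFORM:-, EMIT:P4(v=9,ok=T)] out:P3(v=0); bubbles=2
Tick 8: [PARSE:-, VALIDATE:P5(v=2,ok=F), TRANSFORM:-, EMIT:-] out:P4(v=9); bubbles=3
Tick 9: [PARSE:-, VALIDATE:-, TRANSFORM:P5(v=0,ok=F), EMIT:-] out:-; bubbles=3
Tick 10: [PARSE:-, VALIDATE:-, TRANSFORM:-, EMIT:P5(v=0,ok=F)] out:-; bubbles=3
Tick 11: [PARSE:-, VALIDATE:-, TRANSFORM:-, EMIT:-] out:P5(v=0); bubbles=4
Total bubble-slots: 24

Answer: 24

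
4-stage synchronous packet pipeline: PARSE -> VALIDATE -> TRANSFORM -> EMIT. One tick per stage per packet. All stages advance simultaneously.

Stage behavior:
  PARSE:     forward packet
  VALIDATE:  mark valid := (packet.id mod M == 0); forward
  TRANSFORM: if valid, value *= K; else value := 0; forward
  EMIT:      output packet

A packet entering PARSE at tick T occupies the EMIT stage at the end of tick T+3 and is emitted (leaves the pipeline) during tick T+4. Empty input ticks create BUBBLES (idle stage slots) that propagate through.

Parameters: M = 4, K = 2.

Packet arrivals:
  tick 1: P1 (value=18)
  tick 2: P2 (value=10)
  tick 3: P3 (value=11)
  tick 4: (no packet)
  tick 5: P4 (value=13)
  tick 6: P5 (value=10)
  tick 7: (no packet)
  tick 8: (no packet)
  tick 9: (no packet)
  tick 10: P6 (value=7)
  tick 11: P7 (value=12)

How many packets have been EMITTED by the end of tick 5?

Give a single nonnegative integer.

Tick 1: [PARSE:P1(v=18,ok=F), VALIDATE:-, TRANSFORM:-, EMIT:-] out:-; in:P1
Tick 2: [PARSE:P2(v=10,ok=F), VALIDATE:P1(v=18,ok=F), TRANSFORM:-, EMIT:-] out:-; in:P2
Tick 3: [PARSE:P3(v=11,ok=F), VALIDATE:P2(v=10,ok=F), TRANSFORM:P1(v=0,ok=F), EMIT:-] out:-; in:P3
Tick 4: [PARSE:-, VALIDATE:P3(v=11,ok=F), TRANSFORM:P2(v=0,ok=F), EMIT:P1(v=0,ok=F)] out:-; in:-
Tick 5: [PARSE:P4(v=13,ok=F), VALIDATE:-, TRANSFORM:P3(v=0,ok=F), EMIT:P2(v=0,ok=F)] out:P1(v=0); in:P4
Emitted by tick 5: ['P1']

Answer: 1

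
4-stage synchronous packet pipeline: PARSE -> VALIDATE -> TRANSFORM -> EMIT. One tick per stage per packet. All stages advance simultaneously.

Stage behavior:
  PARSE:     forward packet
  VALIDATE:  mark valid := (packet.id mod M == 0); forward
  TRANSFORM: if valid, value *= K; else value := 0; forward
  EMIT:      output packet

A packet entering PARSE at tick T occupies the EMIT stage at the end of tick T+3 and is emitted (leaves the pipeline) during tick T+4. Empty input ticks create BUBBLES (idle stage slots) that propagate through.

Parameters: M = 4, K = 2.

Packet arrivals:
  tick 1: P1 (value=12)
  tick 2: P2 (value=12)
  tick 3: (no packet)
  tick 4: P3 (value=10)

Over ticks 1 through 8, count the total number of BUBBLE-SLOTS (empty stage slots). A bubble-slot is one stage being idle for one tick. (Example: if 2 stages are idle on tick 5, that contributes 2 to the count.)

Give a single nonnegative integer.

Tick 1: [PARSE:P1(v=12,ok=F), VALIDATE:-, TRANSFORM:-, EMIT:-] out:-; bubbles=3
Tick 2: [PARSE:P2(v=12,ok=F), VALIDATE:P1(v=12,ok=F), TRANSFORM:-, EMIT:-] out:-; bubbles=2
Tick 3: [PARSE:-, VALIDATE:P2(v=12,ok=F), TRANSFORM:P1(v=0,ok=F), EMIT:-] out:-; bubbles=2
Tick 4: [PARSE:P3(v=10,ok=F), VALIDATE:-, TRANSFORM:P2(v=0,ok=F), EMIT:P1(v=0,ok=F)] out:-; bubbles=1
Tick 5: [PARSE:-, VALIDATE:P3(v=10,ok=F), TRANSFORM:-, EMIT:P2(v=0,ok=F)] out:P1(v=0); bubbles=2
Tick 6: [PARSE:-, VALIDATE:-, TRANSFORM:P3(v=0,ok=F), EMIT:-] out:P2(v=0); bubbles=3
Tick 7: [PARSE:-, VALIDATE:-, TRANSFORM:-, EMIT:P3(v=0,ok=F)] out:-; bubbles=3
Tick 8: [PARSE:-, VALIDATE:-, TRANSFORM:-, EMIT:-] out:P3(v=0); bubbles=4
Total bubble-slots: 20

Answer: 20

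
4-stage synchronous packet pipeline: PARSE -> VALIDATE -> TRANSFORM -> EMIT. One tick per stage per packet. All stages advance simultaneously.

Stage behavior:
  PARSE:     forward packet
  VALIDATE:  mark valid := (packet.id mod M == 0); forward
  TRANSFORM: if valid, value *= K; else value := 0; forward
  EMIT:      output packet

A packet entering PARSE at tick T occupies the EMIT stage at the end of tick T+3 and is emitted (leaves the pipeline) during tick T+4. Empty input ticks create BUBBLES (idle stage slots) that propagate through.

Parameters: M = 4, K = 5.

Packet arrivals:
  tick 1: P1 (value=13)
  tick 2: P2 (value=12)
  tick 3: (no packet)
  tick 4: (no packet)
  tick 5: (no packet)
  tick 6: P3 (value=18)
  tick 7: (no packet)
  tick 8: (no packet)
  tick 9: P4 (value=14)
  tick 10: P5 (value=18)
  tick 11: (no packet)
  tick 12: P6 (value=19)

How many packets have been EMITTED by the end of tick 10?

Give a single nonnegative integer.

Tick 1: [PARSE:P1(v=13,ok=F), VALIDATE:-, TRANSFORM:-, EMIT:-] out:-; in:P1
Tick 2: [PARSE:P2(v=12,ok=F), VALIDATE:P1(v=13,ok=F), TRANSFORM:-, EMIT:-] out:-; in:P2
Tick 3: [PARSE:-, VALIDATE:P2(v=12,ok=F), TRANSFORM:P1(v=0,ok=F), EMIT:-] out:-; in:-
Tick 4: [PARSE:-, VALIDATE:-, TRANSFORM:P2(v=0,ok=F), EMIT:P1(v=0,ok=F)] out:-; in:-
Tick 5: [PARSE:-, VALIDATE:-, TRANSFORM:-, EMIT:P2(v=0,ok=F)] out:P1(v=0); in:-
Tick 6: [PARSE:P3(v=18,ok=F), VALIDATE:-, TRANSFORM:-, EMIT:-] out:P2(v=0); in:P3
Tick 7: [PARSE:-, VALIDATE:P3(v=18,ok=F), TRANSFORM:-, EMIT:-] out:-; in:-
Tick 8: [PARSE:-, VALIDATE:-, TRANSFORM:P3(v=0,ok=F), EMIT:-] out:-; in:-
Tick 9: [PARSE:P4(v=14,ok=F), VALIDATE:-, TRANSFORM:-, EMIT:P3(v=0,ok=F)] out:-; in:P4
Tick 10: [PARSE:P5(v=18,ok=F), VALIDATE:P4(v=14,ok=T), TRANSFORM:-, EMIT:-] out:P3(v=0); in:P5
Emitted by tick 10: ['P1', 'P2', 'P3']

Answer: 3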